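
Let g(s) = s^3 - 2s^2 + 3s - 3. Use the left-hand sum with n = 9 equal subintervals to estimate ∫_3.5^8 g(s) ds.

Δs = (8 − 3.5)/9 = 0.5.
Left endpoints: 3.5, 4, 4.5, 5, 5.5, 6, 6.5, 7, 7.5.
g(3.5) = 25.875, g(4) = 41, g(4.5) = 61.125, g(5) = 87, g(5.5) = 119.375, g(6) = 159, g(6.5) = 206.625, g(7) = 263, g(7.5) = 328.875.
Sum = Δs · [g(3.5) + g(4) + g(4.5) + ...].
Sum = 645.9375.

645.9375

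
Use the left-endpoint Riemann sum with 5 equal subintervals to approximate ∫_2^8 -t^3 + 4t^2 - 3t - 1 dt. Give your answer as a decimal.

Δt = (8 − 2)/5 = 1.2.
Left endpoints: 2, 3.2, 4.4, 5.6, 6.8.
f(2) = 1, f(3.2) = -2.408, f(4.4) = -21.944, f(5.6) = -67.976, f(6.8) = -150.872.
Sum = Δt · [f(2) + f(3.2) + f(4.4) + f(5.6) + f(6.8)].
Sum = -290.64.

-290.64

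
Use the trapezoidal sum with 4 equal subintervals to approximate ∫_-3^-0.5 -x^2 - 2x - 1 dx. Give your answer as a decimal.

-2.87109375

Δx = (-0.5 − (-3))/4 = 0.625.
f(-3) = -4, f(-2.375) = -1.890625, f(-1.75) = -0.5625, f(-1.125) = -0.015625, f(-0.5) = -0.25.
T_4 = (Δx/2)·[f(x_0) + 2f(x_1) + 2f(x_2) + 2f(x_3) + f(x_4)].
Sum = -2.87109375.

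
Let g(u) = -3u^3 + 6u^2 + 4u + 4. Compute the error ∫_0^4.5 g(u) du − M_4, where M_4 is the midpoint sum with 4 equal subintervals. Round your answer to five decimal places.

-6.76318

Exact integral: ∫_0^4.5 g(u) du = -66.796875.
M_4 ≈ -60.0336914.
Error ≈ -66.796875 − (-60.0336914) ≈ -6.76318.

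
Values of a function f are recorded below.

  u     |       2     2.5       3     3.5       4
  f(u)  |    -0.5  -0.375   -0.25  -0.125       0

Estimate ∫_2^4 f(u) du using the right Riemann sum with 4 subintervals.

Δu = 0.5.
Sum = 0.5·[(-0.375) + (-0.25) + (-0.125) + 0] = -0.375.

-0.375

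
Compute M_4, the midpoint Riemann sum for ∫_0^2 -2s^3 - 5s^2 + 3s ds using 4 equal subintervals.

-14.875

Δs = (2 − 0)/4 = 0.5.
Midpoints: 0.25, 0.75, 1.25, 1.75.
f(0.25) = 0.40625, f(0.75) = -1.40625, f(1.25) = -7.96875, f(1.75) = -20.78125.
Sum = Δs · [f(0.25) + f(0.75) + f(1.25) + f(1.75)].
Sum = -14.875.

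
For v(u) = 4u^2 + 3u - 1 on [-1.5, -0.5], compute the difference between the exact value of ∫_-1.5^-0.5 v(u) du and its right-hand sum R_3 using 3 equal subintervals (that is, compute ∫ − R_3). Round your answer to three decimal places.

Exact integral: ∫_-1.5^-0.5 v(u) du ≈ 0.33333.
R_3 ≈ -0.42593.
Error ≈ 0.33333 − (-0.42593) ≈ 0.759.

0.759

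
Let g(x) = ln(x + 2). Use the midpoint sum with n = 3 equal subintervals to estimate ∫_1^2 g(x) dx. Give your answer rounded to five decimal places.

Δx = (2 − 1)/3 = 1/3.
Midpoints: 7/6, 1.5, 11/6.
g(7/6) ≈ 1.15268, g(1.5) ≈ 1.25276, g(11/6) ≈ 1.34373.
Sum = Δx · [g(7/6) + g(1.5) + g(11/6)].
Sum ≈ 1.24973.

1.24973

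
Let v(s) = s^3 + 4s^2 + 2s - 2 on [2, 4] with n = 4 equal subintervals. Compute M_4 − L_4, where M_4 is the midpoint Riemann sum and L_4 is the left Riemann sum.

25.375

M_4 = 142.125.
L_4 = 116.75.
M_4 − L_4 = 25.375.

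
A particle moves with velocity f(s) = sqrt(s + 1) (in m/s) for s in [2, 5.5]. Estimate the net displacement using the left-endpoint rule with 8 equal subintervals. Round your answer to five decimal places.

Δs = (5.5 − 2)/8 = 0.4375.
Left endpoints: 2, 2.4375, 2.875, 3.3125, 3.75, 4.1875, 4.625, 5.0625.
f(2) ≈ 1.73205, f(2.4375) ≈ 1.85405, f(2.875) ≈ 1.96850, f(3.3125) ≈ 2.07666, f(3.75) ≈ 2.17945, f(4.1875) ≈ 2.27761, f(4.625) ≈ 2.37171, f(5.0625) ≈ 2.46221.
Sum = Δs · [f(2) + f(2.4375) + f(2.875) + ...].
Sum ≈ 7.40348.

7.40348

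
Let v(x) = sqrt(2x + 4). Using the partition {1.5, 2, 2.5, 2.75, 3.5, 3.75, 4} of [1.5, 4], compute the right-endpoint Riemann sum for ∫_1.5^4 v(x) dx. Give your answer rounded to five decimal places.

7.88605

Subinterval widths: 0.5, 0.5, 0.25, 0.75, 0.25, 0.25.
Right endpoints: 2, 2.5, 2.75, 3.5, 3.75, 4.
v(2) ≈ 2.82843, v(2.5) ≈ 3.00000, v(2.75) ≈ 3.08221, v(3.5) ≈ 3.31662, v(3.75) ≈ 3.39116, v(4) ≈ 3.46410.
Sum = Σ Δx_i · v(x_i).
Sum ≈ 7.88605.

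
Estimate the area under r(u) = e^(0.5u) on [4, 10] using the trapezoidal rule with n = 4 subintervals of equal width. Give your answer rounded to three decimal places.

Δu = (10 − 4)/4 = 1.5.
r(4) ≈ 7.389, r(5.5) ≈ 15.643, r(7) ≈ 33.115, r(8.5) ≈ 70.105, r(10) ≈ 148.413.
T_4 = (Δu/2)·[r(u_0) + 2r(u_1) + 2r(u_2) + 2r(u_3) + r(u_4)].
Sum ≈ 295.147.

295.147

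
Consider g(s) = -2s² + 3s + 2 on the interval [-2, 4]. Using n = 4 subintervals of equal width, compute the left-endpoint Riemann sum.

-18

Δs = (4 − (-2))/4 = 1.5.
Left endpoints: -2, -0.5, 1, 2.5.
g(-2) = -12, g(-0.5) = 0, g(1) = 3, g(2.5) = -3.
Sum = Δs · [g(-2) + g(-0.5) + g(1) + g(2.5)].
Sum = -18.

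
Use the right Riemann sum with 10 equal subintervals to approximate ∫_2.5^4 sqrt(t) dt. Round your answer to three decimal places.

2.729

Δt = (4 − 2.5)/10 = 0.15.
Right endpoints: 2.65, 2.8, 2.95, 3.1, 3.25, 3.4, 3.55, 3.7, 3.85, 4.
f(2.65) ≈ 1.628, f(2.8) ≈ 1.673, f(2.95) ≈ 1.718, f(3.1) ≈ 1.761, f(3.25) ≈ 1.803, f(3.4) ≈ 1.844, f(3.55) ≈ 1.884, f(3.7) ≈ 1.924, f(3.85) ≈ 1.962, f(4) ≈ 2.000.
Sum = Δt · [f(2.65) + f(2.8) + f(2.95) + ...].
Sum ≈ 2.729.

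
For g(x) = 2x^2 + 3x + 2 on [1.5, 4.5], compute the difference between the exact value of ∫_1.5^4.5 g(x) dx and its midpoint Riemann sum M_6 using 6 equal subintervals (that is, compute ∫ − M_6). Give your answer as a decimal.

0.125

Exact integral: ∫_1.5^4.5 g(x) dx = 91.5.
M_6 = 91.375.
Error = 91.5 − 91.375 = 0.125.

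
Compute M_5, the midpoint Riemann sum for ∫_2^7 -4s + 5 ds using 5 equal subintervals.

-65

Δs = (7 − 2)/5 = 1.
Midpoints: 2.5, 3.5, 4.5, 5.5, 6.5.
f(2.5) = -5, f(3.5) = -9, f(4.5) = -13, f(5.5) = -17, f(6.5) = -21.
Sum = Δs · [f(2.5) + f(3.5) + f(4.5) + f(5.5) + f(6.5)].
Sum = -65.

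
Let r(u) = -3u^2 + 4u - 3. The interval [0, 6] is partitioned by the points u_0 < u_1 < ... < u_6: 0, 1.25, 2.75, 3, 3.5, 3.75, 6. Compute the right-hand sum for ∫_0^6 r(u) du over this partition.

-246.0625

Subinterval widths: 1.25, 1.5, 0.25, 0.5, 0.25, 2.25.
Right endpoints: 1.25, 2.75, 3, 3.5, 3.75, 6.
r(1.25) = -2.6875, r(2.75) = -14.6875, r(3) = -18, r(3.5) = -25.75, r(3.75) = -30.1875, r(6) = -87.
Sum = Σ Δu_i · r(u_i).
Sum = -246.0625.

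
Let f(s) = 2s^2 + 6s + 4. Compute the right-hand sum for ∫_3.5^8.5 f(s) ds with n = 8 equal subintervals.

628.359375

Δs = (8.5 − 3.5)/8 = 0.625.
Right endpoints: 4.125, 4.75, 5.375, 6, 6.625, 7.25, 7.875, 8.5.
f(4.125) = 62.78125, f(4.75) = 77.625, f(5.375) = 94.03125, f(6) = 112, f(6.625) = 131.53125, f(7.25) = 152.625, f(7.875) = 175.28125, f(8.5) = 199.5.
Sum = Δs · [f(4.125) + f(4.75) + f(5.375) + ...].
Sum = 628.359375.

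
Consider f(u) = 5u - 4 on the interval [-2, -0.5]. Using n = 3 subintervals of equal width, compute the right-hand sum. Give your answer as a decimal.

-13.5

Δu = (-0.5 − (-2))/3 = 0.5.
Right endpoints: -1.5, -1, -0.5.
f(-1.5) = -11.5, f(-1) = -9, f(-0.5) = -6.5.
Sum = Δu · [f(-1.5) + f(-1) + f(-0.5)].
Sum = -13.5.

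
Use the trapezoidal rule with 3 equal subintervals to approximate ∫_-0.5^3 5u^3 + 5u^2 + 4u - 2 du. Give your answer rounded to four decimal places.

Δu = (3 − (-0.5))/3 = 7/6.
f(-0.5) = -3.375, f(2/3) = 118/27, f(11/6) = 11437/216, f(3) = 190.
T_3 = (Δu/2)·[f(u_0) + 2f(u_1) + 2f(u_2) + f(u_3)].
Sum ≈ 175.7373.

175.7373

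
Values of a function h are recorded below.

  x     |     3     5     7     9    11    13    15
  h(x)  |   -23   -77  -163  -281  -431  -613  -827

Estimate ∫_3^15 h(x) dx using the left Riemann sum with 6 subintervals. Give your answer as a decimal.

-3176

Δx = 2.
Sum = 2·[(-23) + (-77) + (-163) + (-281) + (-431) + (-613)] = -3176.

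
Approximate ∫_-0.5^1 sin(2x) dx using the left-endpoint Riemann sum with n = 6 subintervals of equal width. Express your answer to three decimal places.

0.249

Δx = (1 − (-0.5))/6 = 0.25.
Left endpoints: -0.5, -0.25, 0, 0.25, 0.5, 0.75.
f(-0.5) ≈ -0.841, f(-0.25) ≈ -0.479, f(0) ≈ 0.000, f(0.25) ≈ 0.479, f(0.5) ≈ 0.841, f(0.75) ≈ 0.997.
Sum = Δx · [f(-0.5) + f(-0.25) + f(0) + ...].
Sum ≈ 0.249.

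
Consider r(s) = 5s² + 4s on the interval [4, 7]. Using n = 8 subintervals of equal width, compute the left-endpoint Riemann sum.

Δs = (7 − 4)/8 = 0.375.
Left endpoints: 4, 4.375, 4.75, 5.125, 5.5, 5.875, 6.25, 6.625.
r(4) = 96, r(4.375) = 113.203125, r(4.75) = 131.8125, r(5.125) = 151.828125, r(5.5) = 173.25, r(5.875) = 196.078125, r(6.25) = 220.3125, r(6.625) = 245.953125.
Sum = Δs · [r(4) + r(4.375) + r(4.75) + ...].
Sum = 498.1640625.

498.1640625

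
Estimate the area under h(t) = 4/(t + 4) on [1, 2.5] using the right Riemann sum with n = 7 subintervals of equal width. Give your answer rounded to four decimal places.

1.0299

Δt = (2.5 − 1)/7 = 3/14.
Right endpoints: 17/14, 10/7, 23/14, 13/7, 29/14, 16/7, 2.5.
h(17/14) = 56/73, h(10/7) = 14/19, h(23/14) = 56/79, h(13/7) = 28/41, h(29/14) = 56/85, h(16/7) = 7/11, h(2.5) = 8/13.
Sum = Δt · [h(17/14) + h(10/7) + h(23/14) + ...].
Sum ≈ 1.0299.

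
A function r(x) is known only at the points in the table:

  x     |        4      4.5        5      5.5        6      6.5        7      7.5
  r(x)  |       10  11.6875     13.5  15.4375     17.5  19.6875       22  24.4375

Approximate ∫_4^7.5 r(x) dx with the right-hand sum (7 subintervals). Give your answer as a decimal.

62.125

Δx = 0.5.
Sum = 0.5·[11.6875 + 13.5 + 15.4375 + 17.5 + 19.6875 + 22 + 24.4375] = 62.125.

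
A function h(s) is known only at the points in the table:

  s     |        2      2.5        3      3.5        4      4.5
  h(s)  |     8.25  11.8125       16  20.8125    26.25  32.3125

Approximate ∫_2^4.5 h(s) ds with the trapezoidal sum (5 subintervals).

Δs = 0.5.
T_5 = (0.5/2)·[8.25 + 2·11.8125 + 2·16 + 2·20.8125 + 2·26.25 + 32.3125] = 47.578125.

47.578125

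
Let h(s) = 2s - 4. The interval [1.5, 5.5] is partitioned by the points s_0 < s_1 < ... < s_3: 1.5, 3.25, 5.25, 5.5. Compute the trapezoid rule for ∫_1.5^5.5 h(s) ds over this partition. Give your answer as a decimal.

12

Subinterval widths: 1.75, 2, 0.25.
h(1.5) = -1, h(3.25) = 2.5, h(5.25) = 6.5, h(5.5) = 7.
On each subinterval the trapezoid contributes (Δs_i/2)·[h(s_{i-1}) + h(s_i)].
Sum = 12.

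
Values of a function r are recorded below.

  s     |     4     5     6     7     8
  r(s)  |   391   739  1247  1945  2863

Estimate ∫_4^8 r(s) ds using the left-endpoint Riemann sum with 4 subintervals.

Δs = 1.
Sum = 1·[391 + 739 + 1247 + 1945] = 4322.

4322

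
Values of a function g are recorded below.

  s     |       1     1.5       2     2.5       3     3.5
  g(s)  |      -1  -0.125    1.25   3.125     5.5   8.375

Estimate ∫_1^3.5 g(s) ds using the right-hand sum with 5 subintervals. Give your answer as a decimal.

Δs = 0.5.
Sum = 0.5·[(-0.125) + 1.25 + 3.125 + 5.5 + 8.375] = 9.0625.

9.0625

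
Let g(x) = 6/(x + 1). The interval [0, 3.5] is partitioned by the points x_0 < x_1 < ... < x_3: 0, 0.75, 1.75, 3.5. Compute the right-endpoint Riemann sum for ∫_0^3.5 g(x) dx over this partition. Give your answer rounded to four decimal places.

Subinterval widths: 0.75, 1, 1.75.
Right endpoints: 0.75, 1.75, 3.5.
g(0.75) = 24/7, g(1.75) = 24/11, g(3.5) = 4/3.
Sum = Σ Δx_i · g(x_i).
Sum ≈ 7.0866.

7.0866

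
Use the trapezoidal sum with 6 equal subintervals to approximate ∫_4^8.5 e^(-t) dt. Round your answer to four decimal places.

Δt = (8.5 − 4)/6 = 0.75.
f(4) ≈ 0.0183, f(4.75) ≈ 0.0087, f(5.5) ≈ 0.0041, f(6.25) ≈ 0.0019, f(7) ≈ 0.0009, f(7.75) ≈ 0.0004, f(8.5) ≈ 0.0002.
T_6 = (Δt/2)·[f(t_0) + 2f(t_1) + ... + 2f(t_{5}) + f(t_6)].
Sum ≈ 0.0190.

0.0190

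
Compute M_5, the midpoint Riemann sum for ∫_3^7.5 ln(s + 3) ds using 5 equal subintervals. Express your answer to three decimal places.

Δs = (7.5 − 3)/5 = 0.9.
Midpoints: 3.45, 4.35, 5.25, 6.15, 7.05.
f(3.45) ≈ 1.864, f(4.35) ≈ 1.995, f(5.25) ≈ 2.110, f(6.15) ≈ 2.214, f(7.05) ≈ 2.308.
Sum = Δs · [f(3.45) + f(4.35) + f(5.25) + f(6.15) + f(7.05)].
Sum ≈ 9.441.

9.441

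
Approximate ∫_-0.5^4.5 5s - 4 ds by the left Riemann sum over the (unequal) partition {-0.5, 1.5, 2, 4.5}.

3.75

Subinterval widths: 2, 0.5, 2.5.
Left endpoints: -0.5, 1.5, 2.
f(-0.5) = -6.5, f(1.5) = 3.5, f(2) = 6.
Sum = Σ Δs_i · f(s_i).
Sum = 3.75.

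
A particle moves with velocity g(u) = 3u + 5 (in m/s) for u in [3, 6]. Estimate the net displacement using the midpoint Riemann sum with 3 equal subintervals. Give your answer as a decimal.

55.5

Δu = (6 − 3)/3 = 1.
Midpoints: 3.5, 4.5, 5.5.
g(3.5) = 15.5, g(4.5) = 18.5, g(5.5) = 21.5.
Sum = Δu · [g(3.5) + g(4.5) + g(5.5)].
Sum = 55.5.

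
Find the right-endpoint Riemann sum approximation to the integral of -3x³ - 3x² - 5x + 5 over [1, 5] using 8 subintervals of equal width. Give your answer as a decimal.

-753

Δx = (5 − 1)/8 = 0.5.
Right endpoints: 1.5, 2, 2.5, 3, 3.5, 4, 4.5, 5.
f(1.5) = -19.375, f(2) = -41, f(2.5) = -73.125, f(3) = -118, f(3.5) = -177.875, f(4) = -255, f(4.5) = -351.625, f(5) = -470.
Sum = Δx · [f(1.5) + f(2) + f(2.5) + ...].
Sum = -753.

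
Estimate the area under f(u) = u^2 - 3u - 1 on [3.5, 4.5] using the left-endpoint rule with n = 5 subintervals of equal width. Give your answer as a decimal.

2.59

Δu = (4.5 − 3.5)/5 = 0.2.
Left endpoints: 3.5, 3.7, 3.9, 4.1, 4.3.
f(3.5) = 0.75, f(3.7) = 1.59, f(3.9) = 2.51, f(4.1) = 3.51, f(4.3) = 4.59.
Sum = Δu · [f(3.5) + f(3.7) + f(3.9) + f(4.1) + f(4.3)].
Sum = 2.59.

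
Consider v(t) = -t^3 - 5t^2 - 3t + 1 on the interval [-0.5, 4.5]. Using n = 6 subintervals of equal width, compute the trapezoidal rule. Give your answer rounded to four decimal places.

-285.9491

Δt = (4.5 − (-0.5))/6 = 5/6.
v(-0.5) = 1.375, v(1/3) = -16/27, v(7/6) = -2353/216, v(2) = -33, v(17/6) = -15203/216, v(11/3) = -3416/27, v(4.5) = -204.875.
T_6 = (Δt/2)·[v(t_0) + 2v(t_1) + ... + 2v(t_{5}) + v(t_6)].
Sum ≈ -285.9491.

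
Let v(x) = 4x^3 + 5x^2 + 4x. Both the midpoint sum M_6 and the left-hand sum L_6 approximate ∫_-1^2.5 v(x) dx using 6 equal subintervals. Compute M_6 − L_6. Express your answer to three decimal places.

M_6 ≈ 74.88137.
L_6 ≈ 47.91435.
M_6 − L_6 ≈ 26.967.

26.967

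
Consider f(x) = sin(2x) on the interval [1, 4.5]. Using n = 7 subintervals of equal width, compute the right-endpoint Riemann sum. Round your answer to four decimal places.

Δx = (4.5 − 1)/7 = 0.5.
Right endpoints: 1.5, 2, 2.5, 3, 3.5, 4, 4.5.
f(1.5) ≈ 0.1411, f(2) ≈ -0.7568, f(2.5) ≈ -0.9589, f(3) ≈ -0.2794, f(3.5) ≈ 0.6570, f(4) ≈ 0.9894, f(4.5) ≈ 0.4121.
Sum = Δx · [f(1.5) + f(2) + f(2.5) + ...].
Sum ≈ 0.1022.

0.1022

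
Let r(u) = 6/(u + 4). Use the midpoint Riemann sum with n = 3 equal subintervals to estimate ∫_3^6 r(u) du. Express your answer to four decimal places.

Δu = (6 − 3)/3 = 1.
Midpoints: 3.5, 4.5, 5.5.
r(3.5) = 0.8, r(4.5) = 12/17, r(5.5) = 12/19.
Sum = Δu · [r(3.5) + r(4.5) + r(5.5)].
Sum ≈ 2.1375.

2.1375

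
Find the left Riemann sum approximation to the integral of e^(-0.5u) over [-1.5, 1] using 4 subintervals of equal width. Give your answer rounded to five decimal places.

3.51750

Δu = (1 − (-1.5))/4 = 0.625.
Left endpoints: -1.5, -0.875, -0.25, 0.375.
f(-1.5) ≈ 2.11700, f(-0.875) ≈ 1.54883, f(-0.25) ≈ 1.13315, f(0.375) ≈ 0.82903.
Sum = Δu · [f(-1.5) + f(-0.875) + f(-0.25) + f(0.375)].
Sum ≈ 3.51750.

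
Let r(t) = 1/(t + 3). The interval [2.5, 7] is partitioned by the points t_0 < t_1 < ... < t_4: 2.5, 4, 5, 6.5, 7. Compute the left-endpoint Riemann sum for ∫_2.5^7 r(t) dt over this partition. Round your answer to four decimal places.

Subinterval widths: 1.5, 1, 1.5, 0.5.
Left endpoints: 2.5, 4, 5, 6.5.
r(2.5) = 2/11, r(4) = 1/7, r(5) = 0.125, r(6.5) = 2/19.
Sum = Σ Δt_i · r(t_i).
Sum ≈ 0.6557.

0.6557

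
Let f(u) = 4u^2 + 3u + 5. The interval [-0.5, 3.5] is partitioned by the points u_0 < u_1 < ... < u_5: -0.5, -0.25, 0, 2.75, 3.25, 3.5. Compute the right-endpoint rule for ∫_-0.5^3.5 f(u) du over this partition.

Subinterval widths: 0.25, 0.25, 2.75, 0.5, 0.25.
Right endpoints: -0.25, 0, 2.75, 3.25, 3.5.
f(-0.25) = 4.5, f(0) = 5, f(2.75) = 43.5, f(3.25) = 57, f(3.5) = 64.5.
Sum = Σ Δu_i · f(u_i).
Sum = 166.625.

166.625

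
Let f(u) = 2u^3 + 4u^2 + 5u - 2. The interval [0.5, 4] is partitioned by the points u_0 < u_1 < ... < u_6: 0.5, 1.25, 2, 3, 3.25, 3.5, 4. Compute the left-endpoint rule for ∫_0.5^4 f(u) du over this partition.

Subinterval widths: 0.75, 0.75, 1, 0.25, 0.25, 0.5.
Left endpoints: 0.5, 1.25, 2, 3, 3.25, 3.5.
f(0.5) = 1.75, f(1.25) = 14.40625, f(2) = 40, f(3) = 103, f(3.25) = 125.15625, f(3.5) = 150.25.
Sum = Σ Δu_i · f(u_i).
Sum = 184.28125.

184.28125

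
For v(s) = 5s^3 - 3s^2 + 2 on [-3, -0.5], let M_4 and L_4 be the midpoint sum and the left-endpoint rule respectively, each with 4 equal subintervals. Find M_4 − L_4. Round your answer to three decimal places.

57.336

M_4 ≈ -120.66650.
L_4 ≈ -178.00293.
M_4 − L_4 ≈ 57.336.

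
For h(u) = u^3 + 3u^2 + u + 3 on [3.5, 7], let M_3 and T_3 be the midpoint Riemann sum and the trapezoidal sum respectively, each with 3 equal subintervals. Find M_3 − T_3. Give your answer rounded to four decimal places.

M_3 ≈ 884.290799.
T_3 ≈ 906.621528.
M_3 − T_3 ≈ -22.3307.

-22.3307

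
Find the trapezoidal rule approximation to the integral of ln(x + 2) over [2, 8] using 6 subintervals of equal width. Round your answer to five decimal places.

11.46821

Δx = (8 − 2)/6 = 1.
f(2) ≈ 1.38629, f(3) ≈ 1.60944, f(4) ≈ 1.79176, f(5) ≈ 1.94591, f(6) ≈ 2.07944, f(7) ≈ 2.19722, f(8) ≈ 2.30259.
T_6 = (Δx/2)·[f(x_0) + 2f(x_1) + ... + 2f(x_{5}) + f(x_6)].
Sum ≈ 11.46821.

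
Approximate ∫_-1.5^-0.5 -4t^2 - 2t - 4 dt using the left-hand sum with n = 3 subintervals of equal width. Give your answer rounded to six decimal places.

Δt = (-0.5 − (-1.5))/3 = 1/3.
Left endpoints: -1.5, -7/6, -5/6.
f(-1.5) = -10, f(-7/6) = -64/9, f(-5/6) = -46/9.
Sum = Δt · [f(-1.5) + f(-7/6) + f(-5/6)].
Sum ≈ -7.407407.

-7.407407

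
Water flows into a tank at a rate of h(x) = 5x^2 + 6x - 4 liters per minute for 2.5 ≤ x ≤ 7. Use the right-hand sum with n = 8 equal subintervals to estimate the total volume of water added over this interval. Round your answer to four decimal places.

724.7725

Δx = (7 − 2.5)/8 = 0.5625.
Right endpoints: 3.0625, 3.625, 4.1875, 4.75, 5.3125, 5.875, 6.4375, 7.
h(3.0625) = 61.26953125, h(3.625) = 83.453125, h(4.1875) = 108.80078125, h(4.75) = 137.3125, h(5.3125) = 168.98828125, h(5.875) = 203.828125, h(6.4375) = 241.83203125, h(7) = 283.
Sum = Δx · [h(3.0625) + h(3.625) + h(4.1875) + ...].
Sum ≈ 724.7725.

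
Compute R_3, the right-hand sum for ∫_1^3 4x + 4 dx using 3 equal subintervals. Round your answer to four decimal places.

26.6667

Δx = (3 − 1)/3 = 2/3.
Right endpoints: 5/3, 7/3, 3.
f(5/3) = 32/3, f(7/3) = 40/3, f(3) = 16.
Sum = Δx · [f(5/3) + f(7/3) + f(3)].
Sum ≈ 26.6667.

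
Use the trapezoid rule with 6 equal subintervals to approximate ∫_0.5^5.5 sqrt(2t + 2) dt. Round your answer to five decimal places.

Δt = (5.5 − 0.5)/6 = 5/6.
f(0.5) ≈ 1.73205, f(4/3) ≈ 2.16025, f(13/6) ≈ 2.51661, f(3) ≈ 2.82843, f(23/6) ≈ 3.10913, f(14/3) ≈ 3.36650, f(5.5) ≈ 3.60555.
T_6 = (Δt/2)·[f(t_0) + 2f(t_1) + ... + 2f(t_{5}) + f(t_6)].
Sum ≈ 13.87476.

13.87476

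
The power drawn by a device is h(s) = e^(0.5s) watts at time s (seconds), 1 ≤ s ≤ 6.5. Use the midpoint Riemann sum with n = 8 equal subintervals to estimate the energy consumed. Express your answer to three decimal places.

48.046

Δs = (6.5 − 1)/8 = 0.6875.
Midpoints: 1.34375, 2.03125, 2.71875, 3.40625, 4.09375, 4.78125, 5.46875, 6.15625.
h(1.34375) ≈ 1.958, h(2.03125) ≈ 2.761, h(2.71875) ≈ 3.894, h(3.40625) ≈ 5.491, h(4.09375) ≈ 7.744, h(4.78125) ≈ 10.920, h(5.46875) ≈ 15.400, h(6.15625) ≈ 21.718.
Sum = Δs · [h(1.34375) + h(2.03125) + h(2.71875) + ...].
Sum ≈ 48.046.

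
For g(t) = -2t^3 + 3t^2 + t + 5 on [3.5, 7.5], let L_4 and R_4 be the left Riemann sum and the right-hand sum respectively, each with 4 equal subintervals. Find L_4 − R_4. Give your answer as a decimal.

622

L_4 = -795.
R_4 = -1417.
L_4 − R_4 = 622.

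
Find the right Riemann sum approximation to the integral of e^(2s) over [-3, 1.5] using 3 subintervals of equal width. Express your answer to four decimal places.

Δs = (1.5 − (-3))/3 = 1.5.
Right endpoints: -1.5, 0, 1.5.
f(-1.5) ≈ 0.0498, f(0) ≈ 1.0000, f(1.5) ≈ 20.0855.
Sum = Δs · [f(-1.5) + f(0) + f(1.5)].
Sum ≈ 31.7030.

31.7030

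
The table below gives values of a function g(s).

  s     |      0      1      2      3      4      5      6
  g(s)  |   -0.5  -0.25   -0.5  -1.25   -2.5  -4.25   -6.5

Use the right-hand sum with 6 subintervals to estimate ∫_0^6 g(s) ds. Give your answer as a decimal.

Δs = 1.
Sum = 1·[(-0.25) + (-0.5) + (-1.25) + (-2.5) + (-4.25) + (-6.5)] = -15.25.

-15.25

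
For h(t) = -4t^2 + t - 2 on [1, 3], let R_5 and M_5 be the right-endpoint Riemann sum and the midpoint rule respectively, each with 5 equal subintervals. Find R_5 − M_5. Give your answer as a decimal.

-6.32

R_5 = -40.88.
M_5 = -34.56.
R_5 − M_5 = -6.32.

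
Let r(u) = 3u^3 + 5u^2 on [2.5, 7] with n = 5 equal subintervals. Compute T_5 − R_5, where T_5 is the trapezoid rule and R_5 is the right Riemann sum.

-538.14375

T_5 = 2346.08625.
R_5 = 2884.23.
T_5 − R_5 = -538.14375.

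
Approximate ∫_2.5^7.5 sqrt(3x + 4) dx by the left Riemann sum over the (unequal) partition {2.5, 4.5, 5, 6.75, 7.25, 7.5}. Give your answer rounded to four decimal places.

20.2329

Subinterval widths: 2, 0.5, 1.75, 0.5, 0.25.
Left endpoints: 2.5, 4.5, 5, 6.75, 7.25.
f(2.5) ≈ 3.3912, f(4.5) ≈ 4.1833, f(5) ≈ 4.3589, f(6.75) ≈ 4.9244, f(7.25) ≈ 5.0744.
Sum = Σ Δx_i · f(x_i).
Sum ≈ 20.2329.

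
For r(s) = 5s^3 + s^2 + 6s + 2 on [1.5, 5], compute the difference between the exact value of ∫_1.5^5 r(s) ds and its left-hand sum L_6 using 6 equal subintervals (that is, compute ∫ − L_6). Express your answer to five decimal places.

180.25506

Exact integral: ∫_1.5^5 r(s) ds ≈ 890.7135417.
L_6 ≈ 710.4584780.
Error ≈ 890.7135417 − 710.4584780 ≈ 180.25506.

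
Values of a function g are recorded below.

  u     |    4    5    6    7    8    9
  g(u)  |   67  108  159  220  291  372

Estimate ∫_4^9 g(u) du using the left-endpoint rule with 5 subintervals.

845

Δu = 1.
Sum = 1·[67 + 108 + 159 + 220 + 291] = 845.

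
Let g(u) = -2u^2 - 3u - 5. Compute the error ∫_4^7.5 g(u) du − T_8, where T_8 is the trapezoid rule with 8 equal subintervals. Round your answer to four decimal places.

0.2233

Exact integral: ∫_4^7.5 g(u) du ≈ -316.458333.
T_8 ≈ -316.681641.
Error ≈ -316.458333 − (-316.681641) ≈ 0.2233.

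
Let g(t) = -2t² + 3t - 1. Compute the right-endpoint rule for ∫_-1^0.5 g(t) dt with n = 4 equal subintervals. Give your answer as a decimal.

-2.3203125

Δt = (0.5 − (-1))/4 = 0.375.
Right endpoints: -0.625, -0.25, 0.125, 0.5.
g(-0.625) = -3.65625, g(-0.25) = -1.875, g(0.125) = -0.65625, g(0.5) = 0.
Sum = Δt · [g(-0.625) + g(-0.25) + g(0.125) + g(0.5)].
Sum = -2.3203125.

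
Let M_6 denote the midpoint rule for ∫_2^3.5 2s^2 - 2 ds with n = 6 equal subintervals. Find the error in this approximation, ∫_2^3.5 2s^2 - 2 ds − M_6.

Exact integral: ∫_2^3.5 f(s) ds = 20.25.
M_6 = 20.234375.
Error = 20.25 − 20.234375 = 0.015625.

0.015625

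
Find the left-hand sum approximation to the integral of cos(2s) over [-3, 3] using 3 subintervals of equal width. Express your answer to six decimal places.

0.255753

Δs = (3 − (-3))/3 = 2.
Left endpoints: -3, -1, 1.
f(-3) ≈ 0.960170, f(-1) ≈ -0.416147, f(1) ≈ -0.416147.
Sum = Δs · [f(-3) + f(-1) + f(1)].
Sum ≈ 0.255753.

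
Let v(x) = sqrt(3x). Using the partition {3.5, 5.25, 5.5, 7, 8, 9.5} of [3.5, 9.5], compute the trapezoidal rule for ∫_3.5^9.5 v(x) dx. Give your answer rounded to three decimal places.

Subinterval widths: 1.75, 0.25, 1.5, 1, 1.5.
v(3.5) ≈ 3.240, v(5.25) ≈ 3.969, v(5.5) ≈ 4.062, v(7) ≈ 4.583, v(8) ≈ 4.899, v(9.5) ≈ 5.339.
On each subinterval the trapezoid contributes (Δx_i/2)·[v(x_{i-1}) + v(x_i)].
Sum ≈ 26.214.

26.214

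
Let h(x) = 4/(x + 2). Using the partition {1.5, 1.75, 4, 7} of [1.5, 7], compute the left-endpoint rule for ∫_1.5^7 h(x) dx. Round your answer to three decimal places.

4.686

Subinterval widths: 0.25, 2.25, 3.
Left endpoints: 1.5, 1.75, 4.
h(1.5) = 8/7, h(1.75) = 16/15, h(4) = 2/3.
Sum = Σ Δx_i · h(x_i).
Sum ≈ 4.686.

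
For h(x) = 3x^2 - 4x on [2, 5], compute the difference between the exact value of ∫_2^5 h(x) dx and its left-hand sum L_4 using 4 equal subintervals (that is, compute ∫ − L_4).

18.28125

Exact integral: ∫_2^5 h(x) dx = 75.
L_4 = 56.71875.
Error = 75 − 56.71875 = 18.28125.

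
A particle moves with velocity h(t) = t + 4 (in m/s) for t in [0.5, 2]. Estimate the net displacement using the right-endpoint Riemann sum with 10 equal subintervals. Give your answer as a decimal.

Δt = (2 − 0.5)/10 = 0.15.
Right endpoints: 0.65, 0.8, 0.95, 1.1, 1.25, 1.4, 1.55, 1.7, 1.85, 2.
h(0.65) = 4.65, h(0.8) = 4.8, h(0.95) = 4.95, h(1.1) = 5.1, h(1.25) = 5.25, h(1.4) = 5.4, h(1.55) = 5.55, h(1.7) = 5.7, h(1.85) = 5.85, h(2) = 6.
Sum = Δt · [h(0.65) + h(0.8) + h(0.95) + ...].
Sum = 7.9875.

7.9875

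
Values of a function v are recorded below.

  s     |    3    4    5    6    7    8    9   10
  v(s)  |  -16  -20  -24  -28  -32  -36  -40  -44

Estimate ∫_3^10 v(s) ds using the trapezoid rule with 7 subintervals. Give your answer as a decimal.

-210

Δs = 1.
T_7 = (1/2)·[(-16) + 2·(-20) + 2·(-24) + 2·(-28) + 2·(-32) + 2·(-36) + 2·(-40) + (-44)] = -210.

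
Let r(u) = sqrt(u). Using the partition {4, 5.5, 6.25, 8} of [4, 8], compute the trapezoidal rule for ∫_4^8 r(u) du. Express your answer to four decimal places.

Subinterval widths: 1.5, 0.75, 1.75.
r(4) ≈ 2.0000, r(5.5) ≈ 2.3452, r(6.25) ≈ 2.5000, r(8) ≈ 2.8284.
On each subinterval the trapezoid contributes (Δu_i/2)·[r(u_{i-1}) + r(u_i)].
Sum ≈ 9.7382.

9.7382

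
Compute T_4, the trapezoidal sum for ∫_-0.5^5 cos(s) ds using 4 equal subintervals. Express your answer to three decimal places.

-0.401

Δs = (5 − (-0.5))/4 = 1.375.
f(-0.5) ≈ 0.878, f(0.875) ≈ 0.641, f(2.25) ≈ -0.628, f(3.625) ≈ -0.885, f(5) ≈ 0.284.
T_4 = (Δs/2)·[f(s_0) + 2f(s_1) + 2f(s_2) + 2f(s_3) + f(s_4)].
Sum ≈ -0.401.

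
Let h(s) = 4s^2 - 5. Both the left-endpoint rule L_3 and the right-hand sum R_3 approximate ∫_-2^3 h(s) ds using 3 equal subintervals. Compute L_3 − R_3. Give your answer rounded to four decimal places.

-33.3333

L_3 ≈ 14.259259.
R_3 ≈ 47.592593.
L_3 − R_3 ≈ -33.3333.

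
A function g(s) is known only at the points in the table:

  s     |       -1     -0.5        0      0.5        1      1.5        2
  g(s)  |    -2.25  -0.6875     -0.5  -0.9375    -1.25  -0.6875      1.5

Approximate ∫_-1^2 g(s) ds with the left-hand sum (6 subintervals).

-3.15625

Δs = 0.5.
Sum = 0.5·[(-2.25) + (-0.6875) + (-0.5) + (-0.9375) + (-1.25) + (-0.6875)] = -3.15625.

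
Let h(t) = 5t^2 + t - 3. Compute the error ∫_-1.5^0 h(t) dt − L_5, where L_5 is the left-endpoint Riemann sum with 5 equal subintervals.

-1.575

Exact integral: ∫_-1.5^0 h(t) dt = 0.
L_5 = 1.575.
Error = 0 − 1.575 = -1.575.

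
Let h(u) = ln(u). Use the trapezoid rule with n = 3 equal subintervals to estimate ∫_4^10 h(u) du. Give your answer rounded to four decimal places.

11.4313

Δu = (10 − 4)/3 = 2.
h(4) ≈ 1.3863, h(6) ≈ 1.7918, h(8) ≈ 2.0794, h(10) ≈ 2.3026.
T_3 = (Δu/2)·[h(u_0) + 2h(u_1) + 2h(u_2) + h(u_3)].
Sum ≈ 11.4313.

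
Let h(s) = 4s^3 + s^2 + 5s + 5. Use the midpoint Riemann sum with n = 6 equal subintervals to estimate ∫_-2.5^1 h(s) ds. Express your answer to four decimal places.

-27.3519

Δs = (1 − (-2.5))/6 = 7/12.
Midpoints: -53/24, -1.625, -25/24, -11/24, 0.125, 17/24.
h(-53/24) = -152903/3456, h(-1.625) = -17.6484375, h(-25/24) = -12595/3456, h(-11/24) = 8755/3456, h(0.125) = 5.6484375, h(17/24) = 36167/3456.
Sum = Δs · [h(-53/24) + h(-1.625) + h(-25/24) + ...].
Sum ≈ -27.3519.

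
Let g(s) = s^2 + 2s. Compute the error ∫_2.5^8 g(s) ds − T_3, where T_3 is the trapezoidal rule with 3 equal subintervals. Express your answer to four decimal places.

-3.0810

Exact integral: ∫_2.5^8 g(s) ds ≈ 223.208333.
T_3 ≈ 226.289352.
Error ≈ 223.208333 − 226.289352 ≈ -3.0810.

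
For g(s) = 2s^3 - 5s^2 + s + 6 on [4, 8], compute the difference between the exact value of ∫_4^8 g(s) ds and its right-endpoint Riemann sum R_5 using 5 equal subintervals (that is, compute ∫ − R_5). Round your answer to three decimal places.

Exact integral: ∫_4^8 g(s) ds ≈ 1221.33333.
R_5 = 1498.56.
Error ≈ 1221.33333 − 1498.56 ≈ -277.227.

-277.227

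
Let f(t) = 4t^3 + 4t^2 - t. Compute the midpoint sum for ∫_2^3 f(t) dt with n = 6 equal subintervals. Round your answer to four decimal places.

87.7546

Δt = (3 − 2)/6 = 1/6.
Midpoints: 25/12, 2.25, 29/12, 31/12, 2.75, 35/12.
f(25/12) = 22225/432, f(2.25) = 63.5625, f(29/12) = 33437/432, f(31/12) = 40207/432, f(2.75) = 110.6875, f(35/12) = 56315/432.
Sum = Δt · [f(25/12) + f(2.25) + f(29/12) + ...].
Sum ≈ 87.7546.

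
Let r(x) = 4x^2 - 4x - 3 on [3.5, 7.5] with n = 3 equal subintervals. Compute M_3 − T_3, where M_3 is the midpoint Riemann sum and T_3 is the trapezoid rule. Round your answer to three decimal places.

-7.111

M_3 ≈ 402.96296.
T_3 ≈ 410.07407.
M_3 − T_3 ≈ -7.111.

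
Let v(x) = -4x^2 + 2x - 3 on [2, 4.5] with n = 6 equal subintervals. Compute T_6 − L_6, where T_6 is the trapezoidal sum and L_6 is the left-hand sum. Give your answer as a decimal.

T_6 ≈ -102.372685.
L_6 ≈ -89.872685.
T_6 − L_6 = -12.5.

-12.5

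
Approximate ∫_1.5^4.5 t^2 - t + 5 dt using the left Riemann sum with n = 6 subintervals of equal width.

31.625

Δt = (4.5 − 1.5)/6 = 0.5.
Left endpoints: 1.5, 2, 2.5, 3, 3.5, 4.
f(1.5) = 5.75, f(2) = 7, f(2.5) = 8.75, f(3) = 11, f(3.5) = 13.75, f(4) = 17.
Sum = Δt · [f(1.5) + f(2) + f(2.5) + ...].
Sum = 31.625.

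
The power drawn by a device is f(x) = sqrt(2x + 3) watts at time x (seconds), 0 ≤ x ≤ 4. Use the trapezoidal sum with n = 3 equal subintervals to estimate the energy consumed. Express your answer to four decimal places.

Δx = (4 − 0)/3 = 4/3.
f(0) ≈ 1.7321, f(4/3) ≈ 2.3805, f(8/3) ≈ 2.8868, f(4) ≈ 3.3166.
T_3 = (Δx/2)·[f(x_0) + 2f(x_1) + 2f(x_2) + f(x_3)].
Sum ≈ 10.3888.

10.3888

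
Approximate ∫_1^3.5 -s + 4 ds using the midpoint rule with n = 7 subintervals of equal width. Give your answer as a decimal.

4.375

Δs = (3.5 − 1)/7 = 5/14.
Midpoints: 33/28, 43/28, 53/28, 2.25, 73/28, 83/28, 93/28.
f(33/28) = 79/28, f(43/28) = 69/28, f(53/28) = 59/28, f(2.25) = 1.75, f(73/28) = 39/28, f(83/28) = 29/28, f(93/28) = 19/28.
Sum = Δs · [f(33/28) + f(43/28) + f(53/28) + ...].
Sum = 4.375.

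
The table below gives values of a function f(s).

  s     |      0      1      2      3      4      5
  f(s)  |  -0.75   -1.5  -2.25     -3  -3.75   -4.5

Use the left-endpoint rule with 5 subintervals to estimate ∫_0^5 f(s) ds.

Δs = 1.
Sum = 1·[(-0.75) + (-1.5) + (-2.25) + (-3) + (-3.75)] = -11.25.

-11.25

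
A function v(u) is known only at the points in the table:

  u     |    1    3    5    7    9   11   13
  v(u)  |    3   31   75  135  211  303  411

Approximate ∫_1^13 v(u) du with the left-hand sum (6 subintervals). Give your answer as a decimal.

1516

Δu = 2.
Sum = 2·[3 + 31 + 75 + 135 + 211 + 303] = 1516.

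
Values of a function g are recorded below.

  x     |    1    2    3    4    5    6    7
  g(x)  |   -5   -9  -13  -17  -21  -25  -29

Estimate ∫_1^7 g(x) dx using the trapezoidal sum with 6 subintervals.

-102

Δx = 1.
T_6 = (1/2)·[(-5) + 2·(-9) + 2·(-13) + 2·(-17) + 2·(-21) + 2·(-25) + (-29)] = -102.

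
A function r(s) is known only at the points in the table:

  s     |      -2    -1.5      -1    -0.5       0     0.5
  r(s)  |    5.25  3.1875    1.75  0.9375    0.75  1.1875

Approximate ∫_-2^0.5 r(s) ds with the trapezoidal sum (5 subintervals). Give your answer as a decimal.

4.921875

Δs = 0.5.
T_5 = (0.5/2)·[5.25 + 2·3.1875 + 2·1.75 + 2·0.9375 + 2·0.75 + 1.1875] = 4.921875.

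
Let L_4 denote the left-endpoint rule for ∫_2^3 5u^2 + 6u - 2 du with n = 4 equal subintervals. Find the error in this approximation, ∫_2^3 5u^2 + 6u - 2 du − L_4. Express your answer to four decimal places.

3.8229

Exact integral: ∫_2^3 f(u) du ≈ 44.666667.
L_4 = 40.84375.
Error ≈ 44.666667 − 40.84375 ≈ 3.8229.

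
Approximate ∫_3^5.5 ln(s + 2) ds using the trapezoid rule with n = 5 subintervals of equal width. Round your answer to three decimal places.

Δs = (5.5 − 3)/5 = 0.5.
f(3) ≈ 1.609, f(3.5) ≈ 1.705, f(4) ≈ 1.792, f(4.5) ≈ 1.872, f(5) ≈ 1.946, f(5.5) ≈ 2.015.
T_5 = (Δs/2)·[f(s_0) + 2f(s_1) + ... + 2f(s_{4}) + f(s_5)].
Sum ≈ 4.563.

4.563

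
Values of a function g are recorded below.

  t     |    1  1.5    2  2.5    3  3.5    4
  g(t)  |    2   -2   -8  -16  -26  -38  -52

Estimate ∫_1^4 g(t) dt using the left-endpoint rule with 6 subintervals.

-44

Δt = 0.5.
Sum = 0.5·[2 + (-2) + (-8) + (-16) + (-26) + (-38)] = -44.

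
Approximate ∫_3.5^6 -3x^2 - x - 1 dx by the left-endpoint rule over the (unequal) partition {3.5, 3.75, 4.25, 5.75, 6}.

Subinterval widths: 0.25, 0.5, 1.5, 0.25.
Left endpoints: 3.5, 3.75, 4.25, 5.75.
f(3.5) = -41.25, f(3.75) = -46.9375, f(4.25) = -59.4375, f(5.75) = -105.9375.
Sum = Σ Δx_i · f(x_i).
Sum = -149.421875.

-149.421875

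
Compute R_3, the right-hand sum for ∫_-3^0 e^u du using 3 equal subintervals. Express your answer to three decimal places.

Δu = (0 − (-3))/3 = 1.
Right endpoints: -2, -1, 0.
f(-2) ≈ 0.135, f(-1) ≈ 0.368, f(0) ≈ 1.000.
Sum = Δu · [f(-2) + f(-1) + f(0)].
Sum ≈ 1.503.

1.503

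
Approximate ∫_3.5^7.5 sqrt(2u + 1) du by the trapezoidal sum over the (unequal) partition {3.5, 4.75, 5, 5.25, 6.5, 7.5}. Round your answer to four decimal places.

13.7799

Subinterval widths: 1.25, 0.25, 0.25, 1.25, 1.
f(3.5) ≈ 2.8284, f(4.75) ≈ 3.2404, f(5) ≈ 3.3166, f(5.25) ≈ 3.3912, f(6.5) ≈ 3.7417, f(7.5) ≈ 4.0000.
On each subinterval the trapezoid contributes (Δu_i/2)·[f(u_{i-1}) + f(u_i)].
Sum ≈ 13.7799.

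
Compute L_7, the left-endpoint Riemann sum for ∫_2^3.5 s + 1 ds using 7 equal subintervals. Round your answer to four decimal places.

Δs = (3.5 − 2)/7 = 3/14.
Left endpoints: 2, 31/14, 17/7, 37/14, 20/7, 43/14, 23/7.
f(2) = 3, f(31/14) = 45/14, f(17/7) = 24/7, f(37/14) = 51/14, f(20/7) = 27/7, f(43/14) = 57/14, f(23/7) = 30/7.
Sum = Δs · [f(2) + f(31/14) + f(17/7) + ...].
Sum ≈ 5.4643.

5.4643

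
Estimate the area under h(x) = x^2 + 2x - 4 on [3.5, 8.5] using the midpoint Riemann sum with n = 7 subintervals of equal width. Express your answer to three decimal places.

Δx = (8.5 − 3.5)/7 = 5/7.
Midpoints: 27/7, 32/7, 37/7, 6, 47/7, 52/7, 57/7.
h(27/7) = 911/49, h(32/7) = 1276/49, h(37/7) = 1691/49, h(6) = 44, h(47/7) = 2671/49, h(52/7) = 3236/49, h(57/7) = 3851/49.
Sum = Δx · [h(27/7) + h(32/7) + h(37/7) + ...].
Sum ≈ 230.204.

230.204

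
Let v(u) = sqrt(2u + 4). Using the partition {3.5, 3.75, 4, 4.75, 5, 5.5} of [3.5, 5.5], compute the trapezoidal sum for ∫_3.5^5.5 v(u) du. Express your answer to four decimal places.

Subinterval widths: 0.25, 0.25, 0.75, 0.25, 0.5.
v(3.5) ≈ 3.3166, v(3.75) ≈ 3.3912, v(4) ≈ 3.4641, v(4.75) ≈ 3.6742, v(5) ≈ 3.7417, v(5.5) ≈ 3.8730.
On each subinterval the trapezoid contributes (Δu_i/2)·[v(u_{i-1}) + v(u_i)].
Sum ≈ 7.2029.

7.2029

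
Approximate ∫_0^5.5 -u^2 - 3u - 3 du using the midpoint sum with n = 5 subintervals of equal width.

Δu = (5.5 − 0)/5 = 1.1.
Midpoints: 0.55, 1.65, 2.75, 3.85, 4.95.
f(0.55) = -4.9525, f(1.65) = -10.6725, f(2.75) = -18.8125, f(3.85) = -29.3725, f(4.95) = -42.3525.
Sum = Δu · [f(0.55) + f(1.65) + f(2.75) + f(3.85) + f(4.95)].
Sum = -116.77875.

-116.77875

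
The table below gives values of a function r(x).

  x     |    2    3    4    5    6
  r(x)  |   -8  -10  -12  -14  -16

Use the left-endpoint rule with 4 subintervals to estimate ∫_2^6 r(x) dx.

-44

Δx = 1.
Sum = 1·[(-8) + (-10) + (-12) + (-14)] = -44.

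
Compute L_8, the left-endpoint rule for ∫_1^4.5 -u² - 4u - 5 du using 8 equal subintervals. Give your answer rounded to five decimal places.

Δu = (4.5 − 1)/8 = 0.4375.
Left endpoints: 1, 1.4375, 1.875, 2.3125, 2.75, 3.1875, 3.625, 4.0625.
f(1) = -10, f(1.4375) = -12.81640625, f(1.875) = -16.015625, f(2.3125) = -19.59765625, f(2.75) = -23.5625, f(3.1875) = -27.91015625, f(3.625) = -32.640625, f(4.0625) = -37.75390625.
Sum = Δu · [f(1) + f(1.4375) + f(1.875) + ...].
Sum ≈ -78.87988.

-78.87988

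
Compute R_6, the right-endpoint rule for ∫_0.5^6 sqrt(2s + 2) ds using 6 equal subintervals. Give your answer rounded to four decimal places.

16.6285

Δs = (6 − 0.5)/6 = 11/12.
Right endpoints: 17/12, 7/3, 3.25, 25/6, 61/12, 6.
f(17/12) ≈ 2.1985, f(7/3) ≈ 2.5820, f(3.25) ≈ 2.9155, f(25/6) ≈ 3.2146, f(61/12) ≈ 3.4881, f(6) ≈ 3.7417.
Sum = Δs · [f(17/12) + f(7/3) + f(3.25) + ...].
Sum ≈ 16.6285.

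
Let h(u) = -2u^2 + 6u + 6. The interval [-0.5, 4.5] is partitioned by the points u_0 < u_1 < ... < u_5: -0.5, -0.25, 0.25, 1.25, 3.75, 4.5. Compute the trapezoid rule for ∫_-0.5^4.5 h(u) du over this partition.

23.4375

Subinterval widths: 0.25, 0.5, 1, 2.5, 0.75.
h(-0.5) = 2.5, h(-0.25) = 4.375, h(0.25) = 7.375, h(1.25) = 10.375, h(3.75) = 0.375, h(4.5) = -7.5.
On each subinterval the trapezoid contributes (Δu_i/2)·[h(u_{i-1}) + h(u_i)].
Sum = 23.4375.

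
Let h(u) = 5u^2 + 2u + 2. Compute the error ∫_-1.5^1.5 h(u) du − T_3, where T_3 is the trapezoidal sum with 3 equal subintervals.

Exact integral: ∫_-1.5^1.5 h(u) du = 17.25.
T_3 = 19.75.
Error = 17.25 − 19.75 = -2.5.

-2.5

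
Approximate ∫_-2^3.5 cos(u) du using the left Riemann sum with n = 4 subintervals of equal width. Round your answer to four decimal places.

Δu = (3.5 − (-2))/4 = 1.375.
Left endpoints: -2, -0.625, 0.75, 2.125.
f(-2) ≈ -0.4161, f(-0.625) ≈ 0.8110, f(0.75) ≈ 0.7317, f(2.125) ≈ -0.5263.
Sum = Δu · [f(-2) + f(-0.625) + f(0.75) + f(2.125)].
Sum ≈ 0.8253.

0.8253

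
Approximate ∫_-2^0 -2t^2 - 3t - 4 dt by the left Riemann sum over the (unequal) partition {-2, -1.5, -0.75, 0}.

-8.15625

Subinterval widths: 0.5, 0.75, 0.75.
Left endpoints: -2, -1.5, -0.75.
f(-2) = -6, f(-1.5) = -4, f(-0.75) = -2.875.
Sum = Σ Δt_i · f(t_i).
Sum = -8.15625.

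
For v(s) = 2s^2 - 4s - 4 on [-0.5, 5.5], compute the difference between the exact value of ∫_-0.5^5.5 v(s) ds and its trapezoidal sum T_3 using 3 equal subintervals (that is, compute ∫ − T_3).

-8

Exact integral: ∫_-0.5^5.5 v(s) ds = 27.
T_3 = 35.
Error = 27 − 35 = -8.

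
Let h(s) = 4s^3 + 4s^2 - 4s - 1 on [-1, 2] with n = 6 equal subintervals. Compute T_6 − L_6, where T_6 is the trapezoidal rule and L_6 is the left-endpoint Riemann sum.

9

T_6 = 19.25.
L_6 = 10.25.
T_6 − L_6 = 9.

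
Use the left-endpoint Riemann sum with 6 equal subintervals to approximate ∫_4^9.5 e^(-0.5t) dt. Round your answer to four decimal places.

0.3159

Δt = (9.5 − 4)/6 = 11/12.
Left endpoints: 4, 59/12, 35/6, 6.75, 23/3, 103/12.
f(4) ≈ 0.1353, f(59/12) ≈ 0.0856, f(35/6) ≈ 0.0541, f(6.75) ≈ 0.0342, f(23/3) ≈ 0.0216, f(103/12) ≈ 0.0137.
Sum = Δt · [f(4) + f(59/12) + f(35/6) + ...].
Sum ≈ 0.3159.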